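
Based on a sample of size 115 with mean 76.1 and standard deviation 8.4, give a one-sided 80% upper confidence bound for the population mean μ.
μ ≤ 76.76

Upper bound (one-sided):
t* = 0.845 (one-sided for 80%)
Upper bound = x̄ + t* · s/√n = 76.1 + 0.845 · 8.4/√115 = 76.76

We are 80% confident that μ ≤ 76.76.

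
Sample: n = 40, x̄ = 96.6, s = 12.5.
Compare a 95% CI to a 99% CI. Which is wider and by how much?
99% CI is wider by 2.70

df = 39
95% CI: t* = 2.023, (92.60, 100.60), width = 2 · t* · s/√n = 8.00
99% CI: t* = 2.708, (91.25, 101.95), width = 2 · t* · s/√n = 10.70

The 99% CI is wider by 10.70 - 8.00 = 2.70.
Higher confidence requires a wider interval.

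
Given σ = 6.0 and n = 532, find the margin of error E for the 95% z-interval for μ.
Margin of error = 0.51

Margin of error = z* · σ/√n
= 1.960 · 6.0/√532
= 1.960 · 6.0/23.0651
= 0.51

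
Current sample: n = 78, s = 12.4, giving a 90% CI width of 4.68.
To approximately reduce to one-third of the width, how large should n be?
n ≈ 702

CI width ∝ 1/√n
To reduce width by factor 3, need √n to grow by 3 → need 3² = 9 times as many samples.

Current: n = 78, width = 4.68
New: n = 702, width ≈ 1.54

Width reduced by factor of 4.68/1.54 = 3.04.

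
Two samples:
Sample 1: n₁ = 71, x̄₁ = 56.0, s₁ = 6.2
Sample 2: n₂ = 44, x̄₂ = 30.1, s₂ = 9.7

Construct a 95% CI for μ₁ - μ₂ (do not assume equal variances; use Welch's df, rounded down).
(22.63, 29.17)

Difference: x̄₁ - x̄₂ = 25.90
SE = √(s₁²/n₁ + s₂²/n₂) = √(6.2²/71 + 9.7²/44) = 1.6370
df = 64.97 → 64 (Welch–Satterthwaite, rounded down)
t* = 1.998

CI: 25.90 ± 1.998 · 1.6370 = 25.90 ± 3.27 = (22.63, 29.17)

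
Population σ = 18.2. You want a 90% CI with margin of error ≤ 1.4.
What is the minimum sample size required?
n ≥ 458

For margin E ≤ 1.4:
n ≥ (z* · σ / E)²
n ≥ (1.645 · 18.2 / 1.4)²
n ≥ 457.32

Minimum n = 458 (rounding up)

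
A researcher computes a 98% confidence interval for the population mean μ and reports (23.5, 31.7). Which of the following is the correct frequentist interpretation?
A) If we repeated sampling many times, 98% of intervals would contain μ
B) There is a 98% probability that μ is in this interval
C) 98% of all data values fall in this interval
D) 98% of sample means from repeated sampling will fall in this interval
A

A) Correct — this is the frequentist long-run coverage interpretation.
B) Wrong — μ is fixed; the randomness lives in the interval, not in μ.
C) Wrong — a CI is about the parameter μ, not individual data values.
D) Wrong — coverage applies to intervals containing μ, not to future x̄ values.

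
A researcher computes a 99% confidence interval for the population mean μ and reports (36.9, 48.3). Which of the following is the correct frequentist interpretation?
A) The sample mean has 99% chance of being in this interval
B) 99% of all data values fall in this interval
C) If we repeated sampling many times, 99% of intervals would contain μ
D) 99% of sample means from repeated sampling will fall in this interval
C

A) Wrong — x̄ is observed and sits in the interval by construction.
B) Wrong — a CI is about the parameter μ, not individual data values.
C) Correct — this is the frequentist long-run coverage interpretation.
D) Wrong — coverage applies to intervals containing μ, not to future x̄ values.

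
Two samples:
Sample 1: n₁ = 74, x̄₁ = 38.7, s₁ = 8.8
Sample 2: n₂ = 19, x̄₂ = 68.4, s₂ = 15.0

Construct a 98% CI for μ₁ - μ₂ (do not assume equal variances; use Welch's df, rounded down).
(-38.74, -20.66)

Difference: x̄₁ - x̄₂ = -29.70
SE = √(s₁²/n₁ + s₂²/n₂) = √(8.8²/74 + 15.0²/19) = 3.5901
df = 21.28 → 21 (Welch–Satterthwaite, rounded down)
t* = 2.518

CI: -29.70 ± 2.518 · 3.5901 = -29.70 ± 9.04 = (-38.74, -20.66)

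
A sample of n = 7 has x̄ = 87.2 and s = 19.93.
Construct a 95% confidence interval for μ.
(68.77, 105.63)

t-interval (σ unknown):
df = n - 1 = 6
t* = 2.447 for 95% confidence

Margin of error = t* · s/√n = 2.447 · 19.93/√7 = 18.43

CI: (68.77, 105.63)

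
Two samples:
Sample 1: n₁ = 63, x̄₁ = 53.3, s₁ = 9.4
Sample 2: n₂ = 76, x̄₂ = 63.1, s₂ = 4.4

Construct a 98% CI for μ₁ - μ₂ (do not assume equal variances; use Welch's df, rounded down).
(-12.85, -6.75)

Difference: x̄₁ - x̄₂ = -9.80
SE = √(s₁²/n₁ + s₂²/n₂) = √(9.4²/63 + 4.4²/76) = 1.2874
df = 84.27 → 84 (Welch–Satterthwaite, rounded down)
t* = 2.372

CI: -9.80 ± 2.372 · 1.2874 = -9.80 ± 3.05 = (-12.85, -6.75)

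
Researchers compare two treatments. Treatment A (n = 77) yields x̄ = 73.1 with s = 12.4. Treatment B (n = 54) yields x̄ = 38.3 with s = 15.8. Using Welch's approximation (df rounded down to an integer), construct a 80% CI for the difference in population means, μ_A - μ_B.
(31.48, 38.12)

Difference: x̄₁ - x̄₂ = 34.80
SE = √(s₁²/n₁ + s₂²/n₂) = √(12.4²/77 + 15.8²/54) = 2.5729
df = 96.16 → 96 (Welch–Satterthwaite, rounded down)
t* = 1.290

CI: 34.80 ± 1.290 · 2.5729 = 34.80 ± 3.32 = (31.48, 38.12)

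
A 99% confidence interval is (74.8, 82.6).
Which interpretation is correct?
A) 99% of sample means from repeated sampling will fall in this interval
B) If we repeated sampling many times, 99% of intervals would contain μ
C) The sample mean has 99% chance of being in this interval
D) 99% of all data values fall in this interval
B

A) Wrong — coverage applies to intervals containing μ, not to future x̄ values.
B) Correct — this is the frequentist long-run coverage interpretation.
C) Wrong — x̄ is observed and sits in the interval by construction.
D) Wrong — a CI is about the parameter μ, not individual data values.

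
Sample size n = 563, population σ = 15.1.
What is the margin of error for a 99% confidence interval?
Margin of error = 1.64

Margin of error = z* · σ/√n
= 2.576 · 15.1/√563
= 2.576 · 15.1/23.7276
= 1.64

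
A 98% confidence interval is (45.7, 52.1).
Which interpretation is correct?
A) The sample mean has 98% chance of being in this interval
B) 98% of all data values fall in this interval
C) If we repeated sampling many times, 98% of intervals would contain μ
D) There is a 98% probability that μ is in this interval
C

A) Wrong — x̄ is observed and sits in the interval by construction.
B) Wrong — a CI is about the parameter μ, not individual data values.
C) Correct — this is the frequentist long-run coverage interpretation.
D) Wrong — μ is fixed; the randomness lives in the interval, not in μ.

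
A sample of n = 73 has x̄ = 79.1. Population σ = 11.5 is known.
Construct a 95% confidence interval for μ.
(76.46, 81.74)

z-interval (σ known):
z* = 1.960 for 95% confidence

Margin of error = z* · σ/√n = 1.960 · 11.5/√73 = 2.64

CI: (79.1 - 2.64, 79.1 + 2.64) = (76.46, 81.74)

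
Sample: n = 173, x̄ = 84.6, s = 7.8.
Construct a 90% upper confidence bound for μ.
μ ≤ 85.36

Upper bound (one-sided):
t* = 1.286 (one-sided for 90%)
Upper bound = x̄ + t* · s/√n = 84.6 + 1.286 · 7.8/√173 = 85.36

We are 90% confident that μ ≤ 85.36.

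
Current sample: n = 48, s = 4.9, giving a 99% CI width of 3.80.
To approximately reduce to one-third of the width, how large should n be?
n ≈ 432

CI width ∝ 1/√n
To reduce width by factor 3, need √n to grow by 3 → need 3² = 9 times as many samples.

Current: n = 48, width = 3.80
New: n = 432, width ≈ 1.22

Width reduced by factor of 3.80/1.22 = 3.11.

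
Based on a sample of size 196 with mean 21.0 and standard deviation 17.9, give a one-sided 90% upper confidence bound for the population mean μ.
μ ≤ 22.64

Upper bound (one-sided):
t* = 1.286 (one-sided for 90%)
Upper bound = x̄ + t* · s/√n = 21.0 + 1.286 · 17.9/√196 = 22.64

We are 90% confident that μ ≤ 22.64.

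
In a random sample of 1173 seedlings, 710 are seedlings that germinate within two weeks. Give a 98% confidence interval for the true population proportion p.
(0.572, 0.638)

Proportion CI:
p̂ = 710/1173 = 0.60529
SE = √(p̂(1-p̂)/n) = √(0.60529 · 0.39471 / 1173) = 0.01427

z* = 2.326
Margin = z* · SE = 2.326 · 0.01427 = 0.0332

CI: 0.60529 ± 0.0332 = (0.572, 0.638)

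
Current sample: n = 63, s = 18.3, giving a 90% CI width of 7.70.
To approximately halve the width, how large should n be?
n ≈ 252

CI width ∝ 1/√n
To reduce width by factor 2, need √n to grow by 2 → need 2² = 4 times as many samples.

Current: n = 63, width = 7.70
New: n = 252, width ≈ 3.81

Width reduced by factor of 7.70/3.81 = 2.02.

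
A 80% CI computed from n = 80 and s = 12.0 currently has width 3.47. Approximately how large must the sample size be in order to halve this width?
n ≈ 320

CI width ∝ 1/√n
To reduce width by factor 2, need √n to grow by 2 → need 2² = 4 times as many samples.

Current: n = 80, width = 3.47
New: n = 320, width ≈ 1.72

Width reduced by factor of 3.47/1.72 = 2.02.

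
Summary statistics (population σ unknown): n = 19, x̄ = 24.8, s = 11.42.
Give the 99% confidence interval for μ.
(17.26, 32.34)

t-interval (σ unknown):
df = n - 1 = 18
t* = 2.878 for 99% confidence

Margin of error = t* · s/√n = 2.878 · 11.42/√19 = 7.54

CI: (17.26, 32.34)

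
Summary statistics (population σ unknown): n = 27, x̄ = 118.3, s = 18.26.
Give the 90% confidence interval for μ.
(112.30, 124.30)

t-interval (σ unknown):
df = n - 1 = 26
t* = 1.706 for 90% confidence

Margin of error = t* · s/√n = 1.706 · 18.26/√27 = 6.00

CI: (112.30, 124.30)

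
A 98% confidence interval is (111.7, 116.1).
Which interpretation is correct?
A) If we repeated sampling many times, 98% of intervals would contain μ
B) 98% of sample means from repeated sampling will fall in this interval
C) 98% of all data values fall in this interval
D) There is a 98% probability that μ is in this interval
A

A) Correct — this is the frequentist long-run coverage interpretation.
B) Wrong — coverage applies to intervals containing μ, not to future x̄ values.
C) Wrong — a CI is about the parameter μ, not individual data values.
D) Wrong — μ is fixed; the randomness lives in the interval, not in μ.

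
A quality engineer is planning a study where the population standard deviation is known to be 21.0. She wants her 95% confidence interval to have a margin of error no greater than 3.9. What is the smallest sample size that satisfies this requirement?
n ≥ 112

For margin E ≤ 3.9:
n ≥ (z* · σ / E)²
n ≥ (1.960 · 21.0 / 3.9)²
n ≥ 111.38

Minimum n = 112 (rounding up)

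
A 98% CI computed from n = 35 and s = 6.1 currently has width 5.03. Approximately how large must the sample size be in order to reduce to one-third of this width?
n ≈ 315

CI width ∝ 1/√n
To reduce width by factor 3, need √n to grow by 3 → need 3² = 9 times as many samples.

Current: n = 35, width = 5.03
New: n = 315, width ≈ 1.61

Width reduced by factor of 5.03/1.61 = 3.12.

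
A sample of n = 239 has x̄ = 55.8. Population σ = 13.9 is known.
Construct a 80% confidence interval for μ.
(54.65, 56.95)

z-interval (σ known):
z* = 1.282 for 80% confidence

Margin of error = z* · σ/√n = 1.282 · 13.9/√239 = 1.15

CI: (55.8 - 1.15, 55.8 + 1.15) = (54.65, 56.95)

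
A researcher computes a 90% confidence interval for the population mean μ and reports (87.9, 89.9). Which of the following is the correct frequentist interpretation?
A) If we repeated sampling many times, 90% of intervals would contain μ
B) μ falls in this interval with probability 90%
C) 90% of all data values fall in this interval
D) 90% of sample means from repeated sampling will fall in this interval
A

A) Correct — this is the frequentist long-run coverage interpretation.
B) Wrong — μ is fixed; the randomness lives in the interval, not in μ.
C) Wrong — a CI is about the parameter μ, not individual data values.
D) Wrong — coverage applies to intervals containing μ, not to future x̄ values.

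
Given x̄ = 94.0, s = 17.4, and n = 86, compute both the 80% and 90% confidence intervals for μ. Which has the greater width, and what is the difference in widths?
90% CI is wider by 1.39

df = 85
80% CI: t* = 1.292, (91.58, 96.42), width = 2 · t* · s/√n = 4.85
90% CI: t* = 1.663, (90.88, 97.12), width = 2 · t* · s/√n = 6.24

The 90% CI is wider by 6.24 - 4.85 = 1.39.
Higher confidence requires a wider interval.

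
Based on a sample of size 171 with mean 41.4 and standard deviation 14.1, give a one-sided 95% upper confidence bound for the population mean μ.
μ ≤ 43.18

Upper bound (one-sided):
t* = 1.654 (one-sided for 95%)
Upper bound = x̄ + t* · s/√n = 41.4 + 1.654 · 14.1/√171 = 43.18

We are 95% confident that μ ≤ 43.18.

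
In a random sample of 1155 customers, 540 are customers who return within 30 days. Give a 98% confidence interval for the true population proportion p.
(0.433, 0.502)

Proportion CI:
p̂ = 540/1155 = 0.46753
SE = √(p̂(1-p̂)/n) = √(0.46753 · 0.53247 / 1155) = 0.01468

z* = 2.326
Margin = z* · SE = 2.326 · 0.01468 = 0.0341

CI: 0.46753 ± 0.0341 = (0.433, 0.502)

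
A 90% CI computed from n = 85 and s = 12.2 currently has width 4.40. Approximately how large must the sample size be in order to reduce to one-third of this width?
n ≈ 765

CI width ∝ 1/√n
To reduce width by factor 3, need √n to grow by 3 → need 3² = 9 times as many samples.

Current: n = 85, width = 4.40
New: n = 765, width ≈ 1.45

Width reduced by factor of 4.40/1.45 = 3.03.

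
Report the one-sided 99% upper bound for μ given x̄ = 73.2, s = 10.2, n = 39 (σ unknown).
μ ≤ 77.17

Upper bound (one-sided):
t* = 2.429 (one-sided for 99%)
Upper bound = x̄ + t* · s/√n = 73.2 + 2.429 · 10.2/√39 = 77.17

We are 99% confident that μ ≤ 77.17.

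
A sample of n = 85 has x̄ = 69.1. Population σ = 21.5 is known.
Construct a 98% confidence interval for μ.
(63.68, 74.52)

z-interval (σ known):
z* = 2.326 for 98% confidence

Margin of error = z* · σ/√n = 2.326 · 21.5/√85 = 5.42

CI: (69.1 - 5.42, 69.1 + 5.42) = (63.68, 74.52)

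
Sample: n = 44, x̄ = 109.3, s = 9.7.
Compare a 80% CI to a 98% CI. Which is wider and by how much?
98% CI is wider by 3.26

df = 43
80% CI: t* = 1.302, (107.40, 111.20), width = 2 · t* · s/√n = 3.81
98% CI: t* = 2.416, (105.77, 112.83), width = 2 · t* · s/√n = 7.07

The 98% CI is wider by 7.07 - 3.81 = 3.26.
Higher confidence requires a wider interval.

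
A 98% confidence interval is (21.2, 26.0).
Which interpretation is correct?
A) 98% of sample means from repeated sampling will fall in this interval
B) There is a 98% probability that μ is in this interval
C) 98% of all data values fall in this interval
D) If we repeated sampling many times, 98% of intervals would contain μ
D

A) Wrong — coverage applies to intervals containing μ, not to future x̄ values.
B) Wrong — μ is fixed; the randomness lives in the interval, not in μ.
C) Wrong — a CI is about the parameter μ, not individual data values.
D) Correct — this is the frequentist long-run coverage interpretation.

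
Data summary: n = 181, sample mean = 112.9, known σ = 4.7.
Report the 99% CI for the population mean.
(112.00, 113.80)

z-interval (σ known):
z* = 2.576 for 99% confidence

Margin of error = z* · σ/√n = 2.576 · 4.7/√181 = 0.90

CI: (112.9 - 0.90, 112.9 + 0.90) = (112.00, 113.80)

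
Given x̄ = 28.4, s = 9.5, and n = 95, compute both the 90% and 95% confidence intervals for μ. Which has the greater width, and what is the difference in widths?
95% CI is wider by 0.63

df = 94
90% CI: t* = 1.661, (26.78, 30.02), width = 2 · t* · s/√n = 3.24
95% CI: t* = 1.986, (26.46, 30.34), width = 2 · t* · s/√n = 3.87

The 95% CI is wider by 3.87 - 3.24 = 0.63.
Higher confidence requires a wider interval.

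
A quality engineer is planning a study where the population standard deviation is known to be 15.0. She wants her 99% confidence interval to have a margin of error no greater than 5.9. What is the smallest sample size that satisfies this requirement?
n ≥ 43

For margin E ≤ 5.9:
n ≥ (z* · σ / E)²
n ≥ (2.576 · 15.0 / 5.9)²
n ≥ 42.89

Minimum n = 43 (rounding up)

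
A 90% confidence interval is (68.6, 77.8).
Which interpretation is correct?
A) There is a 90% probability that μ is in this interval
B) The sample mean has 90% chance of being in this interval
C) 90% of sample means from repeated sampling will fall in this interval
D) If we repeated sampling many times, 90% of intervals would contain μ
D

A) Wrong — μ is fixed; the randomness lives in the interval, not in μ.
B) Wrong — x̄ is observed and sits in the interval by construction.
C) Wrong — coverage applies to intervals containing μ, not to future x̄ values.
D) Correct — this is the frequentist long-run coverage interpretation.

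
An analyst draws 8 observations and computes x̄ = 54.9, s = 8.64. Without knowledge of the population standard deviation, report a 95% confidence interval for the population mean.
(47.68, 62.12)

t-interval (σ unknown):
df = n - 1 = 7
t* = 2.365 for 95% confidence

Margin of error = t* · s/√n = 2.365 · 8.64/√8 = 7.22

CI: (47.68, 62.12)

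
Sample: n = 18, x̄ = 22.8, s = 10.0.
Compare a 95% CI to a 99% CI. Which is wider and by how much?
99% CI is wider by 3.71

df = 17
95% CI: t* = 2.110, (17.83, 27.77), width = 2 · t* · s/√n = 9.95
99% CI: t* = 2.898, (15.97, 29.63), width = 2 · t* · s/√n = 13.66

The 99% CI is wider by 13.66 - 9.95 = 3.71.
Higher confidence requires a wider interval.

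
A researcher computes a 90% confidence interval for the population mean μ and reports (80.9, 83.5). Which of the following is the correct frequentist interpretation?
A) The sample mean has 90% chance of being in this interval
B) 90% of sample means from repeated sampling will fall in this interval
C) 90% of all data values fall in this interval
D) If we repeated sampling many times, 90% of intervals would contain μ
D

A) Wrong — x̄ is observed and sits in the interval by construction.
B) Wrong — coverage applies to intervals containing μ, not to future x̄ values.
C) Wrong — a CI is about the parameter μ, not individual data values.
D) Correct — this is the frequentist long-run coverage interpretation.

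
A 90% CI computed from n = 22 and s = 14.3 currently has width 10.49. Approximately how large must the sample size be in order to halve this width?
n ≈ 88

CI width ∝ 1/√n
To reduce width by factor 2, need √n to grow by 2 → need 2² = 4 times as many samples.

Current: n = 22, width = 10.49
New: n = 88, width ≈ 5.07

Width reduced by factor of 10.49/5.07 = 2.07.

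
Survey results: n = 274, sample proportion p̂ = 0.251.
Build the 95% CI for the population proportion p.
(0.200, 0.302)

Proportion CI:
SE = √(p̂(1-p̂)/n) = √(0.251 · 0.749 / 274) = 0.02619

z* = 1.960
Margin = z* · SE = 1.960 · 0.02619 = 0.0513

CI: 0.251 ± 0.0513 = (0.200, 0.302)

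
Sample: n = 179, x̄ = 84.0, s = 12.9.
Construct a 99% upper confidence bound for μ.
μ ≤ 86.26

Upper bound (one-sided):
t* = 2.347 (one-sided for 99%)
Upper bound = x̄ + t* · s/√n = 84.0 + 2.347 · 12.9/√179 = 86.26

We are 99% confident that μ ≤ 86.26.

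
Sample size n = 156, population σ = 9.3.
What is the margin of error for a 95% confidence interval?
Margin of error = 1.46

Margin of error = z* · σ/√n
= 1.960 · 9.3/√156
= 1.960 · 9.3/12.4900
= 1.46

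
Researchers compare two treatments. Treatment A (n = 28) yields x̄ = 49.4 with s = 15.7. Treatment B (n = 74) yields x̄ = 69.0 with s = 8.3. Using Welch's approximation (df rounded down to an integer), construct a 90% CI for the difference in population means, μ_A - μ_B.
(-24.89, -14.31)

Difference: x̄₁ - x̄₂ = -19.60
SE = √(s₁²/n₁ + s₂²/n₂) = √(15.7²/28 + 8.3²/74) = 3.1200
df = 32.88 → 32 (Welch–Satterthwaite, rounded down)
t* = 1.694

CI: -19.60 ± 1.694 · 3.1200 = -19.60 ± 5.29 = (-24.89, -14.31)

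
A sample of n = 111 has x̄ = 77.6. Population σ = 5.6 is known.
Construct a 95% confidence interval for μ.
(76.56, 78.64)

z-interval (σ known):
z* = 1.960 for 95% confidence

Margin of error = z* · σ/√n = 1.960 · 5.6/√111 = 1.04

CI: (77.6 - 1.04, 77.6 + 1.04) = (76.56, 78.64)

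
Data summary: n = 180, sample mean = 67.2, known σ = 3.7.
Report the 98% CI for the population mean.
(66.56, 67.84)

z-interval (σ known):
z* = 2.326 for 98% confidence

Margin of error = z* · σ/√n = 2.326 · 3.7/√180 = 0.64

CI: (67.2 - 0.64, 67.2 + 0.64) = (66.56, 67.84)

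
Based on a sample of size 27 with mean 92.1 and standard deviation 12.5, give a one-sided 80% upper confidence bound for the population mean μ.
μ ≤ 94.16

Upper bound (one-sided):
t* = 0.856 (one-sided for 80%)
Upper bound = x̄ + t* · s/√n = 92.1 + 0.856 · 12.5/√27 = 94.16

We are 80% confident that μ ≤ 94.16.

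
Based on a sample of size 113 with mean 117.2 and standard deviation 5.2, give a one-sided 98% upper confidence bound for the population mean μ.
μ ≤ 118.22

Upper bound (one-sided):
t* = 2.078 (one-sided for 98%)
Upper bound = x̄ + t* · s/√n = 117.2 + 2.078 · 5.2/√113 = 118.22

We are 98% confident that μ ≤ 118.22.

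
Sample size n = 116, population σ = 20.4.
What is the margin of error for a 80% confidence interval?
Margin of error = 2.43

Margin of error = z* · σ/√n
= 1.282 · 20.4/√116
= 1.282 · 20.4/10.7703
= 2.43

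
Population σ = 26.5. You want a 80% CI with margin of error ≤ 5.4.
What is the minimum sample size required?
n ≥ 40

For margin E ≤ 5.4:
n ≥ (z* · σ / E)²
n ≥ (1.282 · 26.5 / 5.4)²
n ≥ 39.58

Minimum n = 40 (rounding up)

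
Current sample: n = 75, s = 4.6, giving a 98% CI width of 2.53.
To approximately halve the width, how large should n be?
n ≈ 300

CI width ∝ 1/√n
To reduce width by factor 2, need √n to grow by 2 → need 2² = 4 times as many samples.

Current: n = 75, width = 2.53
New: n = 300, width ≈ 1.24

Width reduced by factor of 2.53/1.24 = 2.04.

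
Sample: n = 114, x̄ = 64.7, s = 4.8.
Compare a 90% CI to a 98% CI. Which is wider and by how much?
98% CI is wider by 0.63

df = 113
90% CI: t* = 1.658, (63.95, 65.45), width = 2 · t* · s/√n = 1.49
98% CI: t* = 2.360, (63.64, 65.76), width = 2 · t* · s/√n = 2.12

The 98% CI is wider by 2.12 - 1.49 = 0.63.
Higher confidence requires a wider interval.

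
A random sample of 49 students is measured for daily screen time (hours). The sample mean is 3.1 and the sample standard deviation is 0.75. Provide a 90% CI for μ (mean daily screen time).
(2.92, 3.28)

t-interval (σ unknown):
df = n - 1 = 48
t* = 1.677 for 90% confidence

Margin of error = t* · s/√n = 1.677 · 0.75/√49 = 0.18

CI: (2.92, 3.28)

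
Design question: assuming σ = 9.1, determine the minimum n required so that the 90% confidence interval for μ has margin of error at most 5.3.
n ≥ 8

For margin E ≤ 5.3:
n ≥ (z* · σ / E)²
n ≥ (1.645 · 9.1 / 5.3)²
n ≥ 7.98

Minimum n = 8 (rounding up)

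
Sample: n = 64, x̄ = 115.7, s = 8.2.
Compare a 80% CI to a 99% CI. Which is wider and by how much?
99% CI is wider by 2.79

df = 63
80% CI: t* = 1.295, (114.37, 117.03), width = 2 · t* · s/√n = 2.65
99% CI: t* = 2.656, (112.98, 118.42), width = 2 · t* · s/√n = 5.44

The 99% CI is wider by 5.44 - 2.65 = 2.79.
Higher confidence requires a wider interval.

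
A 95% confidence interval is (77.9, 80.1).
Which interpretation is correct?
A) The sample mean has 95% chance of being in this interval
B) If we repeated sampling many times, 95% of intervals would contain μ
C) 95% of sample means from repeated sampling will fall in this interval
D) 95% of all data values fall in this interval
B

A) Wrong — x̄ is observed and sits in the interval by construction.
B) Correct — this is the frequentist long-run coverage interpretation.
C) Wrong — coverage applies to intervals containing μ, not to future x̄ values.
D) Wrong — a CI is about the parameter μ, not individual data values.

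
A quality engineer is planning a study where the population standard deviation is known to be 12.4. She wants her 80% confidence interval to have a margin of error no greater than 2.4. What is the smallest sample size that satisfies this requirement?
n ≥ 44

For margin E ≤ 2.4:
n ≥ (z* · σ / E)²
n ≥ (1.282 · 12.4 / 2.4)²
n ≥ 43.87

Minimum n = 44 (rounding up)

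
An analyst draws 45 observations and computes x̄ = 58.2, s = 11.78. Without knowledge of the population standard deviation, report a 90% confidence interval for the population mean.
(55.25, 61.15)

t-interval (σ unknown):
df = n - 1 = 44
t* = 1.680 for 90% confidence

Margin of error = t* · s/√n = 1.680 · 11.78/√45 = 2.95

CI: (55.25, 61.15)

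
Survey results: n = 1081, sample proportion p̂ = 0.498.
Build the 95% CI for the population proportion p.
(0.468, 0.528)

Proportion CI:
SE = √(p̂(1-p̂)/n) = √(0.498 · 0.502 / 1081) = 0.01521

z* = 1.960
Margin = z* · SE = 1.960 · 0.01521 = 0.0298

CI: 0.498 ± 0.0298 = (0.468, 0.528)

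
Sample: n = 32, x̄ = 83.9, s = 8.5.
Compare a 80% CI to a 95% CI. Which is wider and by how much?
95% CI is wider by 2.20

df = 31
80% CI: t* = 1.309, (81.93, 85.87), width = 2 · t* · s/√n = 3.93
95% CI: t* = 2.040, (80.83, 86.97), width = 2 · t* · s/√n = 6.13

The 95% CI is wider by 6.13 - 3.93 = 2.20.
Higher confidence requires a wider interval.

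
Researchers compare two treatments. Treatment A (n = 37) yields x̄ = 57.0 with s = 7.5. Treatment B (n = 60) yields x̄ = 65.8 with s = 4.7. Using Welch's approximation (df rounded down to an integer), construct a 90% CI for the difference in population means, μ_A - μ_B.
(-11.10, -6.50)

Difference: x̄₁ - x̄₂ = -8.80
SE = √(s₁²/n₁ + s₂²/n₂) = √(7.5²/37 + 4.7²/60) = 1.3742
df = 53.63 → 53 (Welch–Satterthwaite, rounded down)
t* = 1.674

CI: -8.80 ± 1.674 · 1.3742 = -8.80 ± 2.30 = (-11.10, -6.50)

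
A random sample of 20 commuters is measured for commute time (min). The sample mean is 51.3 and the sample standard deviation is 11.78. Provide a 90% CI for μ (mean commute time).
(46.75, 55.85)

t-interval (σ unknown):
df = n - 1 = 19
t* = 1.729 for 90% confidence

Margin of error = t* · s/√n = 1.729 · 11.78/√20 = 4.55

CI: (46.75, 55.85)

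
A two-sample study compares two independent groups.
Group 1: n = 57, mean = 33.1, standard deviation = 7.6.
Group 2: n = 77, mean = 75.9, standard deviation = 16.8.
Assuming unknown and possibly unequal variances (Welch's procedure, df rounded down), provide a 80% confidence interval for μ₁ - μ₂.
(-45.59, -40.01)

Difference: x̄₁ - x̄₂ = -42.80
SE = √(s₁²/n₁ + s₂²/n₂) = √(7.6²/57 + 16.8²/77) = 2.1631
df = 112.19 → 112 (Welch–Satterthwaite, rounded down)
t* = 1.289

CI: -42.80 ± 1.289 · 2.1631 = -42.80 ± 2.79 = (-45.59, -40.01)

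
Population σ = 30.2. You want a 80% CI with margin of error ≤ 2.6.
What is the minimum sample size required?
n ≥ 222

For margin E ≤ 2.6:
n ≥ (z* · σ / E)²
n ≥ (1.282 · 30.2 / 2.6)²
n ≥ 221.74

Minimum n = 222 (rounding up)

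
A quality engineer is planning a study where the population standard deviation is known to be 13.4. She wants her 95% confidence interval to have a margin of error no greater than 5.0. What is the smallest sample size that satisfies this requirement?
n ≥ 28

For margin E ≤ 5.0:
n ≥ (z* · σ / E)²
n ≥ (1.960 · 13.4 / 5.0)²
n ≥ 27.59

Minimum n = 28 (rounding up)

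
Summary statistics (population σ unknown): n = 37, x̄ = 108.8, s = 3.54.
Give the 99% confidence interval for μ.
(107.22, 110.38)

t-interval (σ unknown):
df = n - 1 = 36
t* = 2.719 for 99% confidence

Margin of error = t* · s/√n = 2.719 · 3.54/√37 = 1.58

CI: (107.22, 110.38)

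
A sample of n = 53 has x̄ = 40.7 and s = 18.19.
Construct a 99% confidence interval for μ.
(34.02, 47.38)

t-interval (σ unknown):
df = n - 1 = 52
t* = 2.674 for 99% confidence

Margin of error = t* · s/√n = 2.674 · 18.19/√53 = 6.68

CI: (34.02, 47.38)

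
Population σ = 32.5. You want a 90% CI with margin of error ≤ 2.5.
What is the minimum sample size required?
n ≥ 458

For margin E ≤ 2.5:
n ≥ (z* · σ / E)²
n ≥ (1.645 · 32.5 / 2.5)²
n ≥ 457.32

Minimum n = 458 (rounding up)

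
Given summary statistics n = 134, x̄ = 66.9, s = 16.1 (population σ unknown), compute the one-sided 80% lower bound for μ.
μ ≥ 65.73

Lower bound (one-sided):
t* = 0.844 (one-sided for 80%)
Lower bound = x̄ - t* · s/√n = 66.9 - 0.844 · 16.1/√134 = 65.73

We are 80% confident that μ ≥ 65.73.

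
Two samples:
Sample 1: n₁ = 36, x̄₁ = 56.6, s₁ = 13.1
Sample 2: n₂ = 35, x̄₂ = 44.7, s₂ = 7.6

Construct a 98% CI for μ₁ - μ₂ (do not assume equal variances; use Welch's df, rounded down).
(5.83, 17.97)

Difference: x̄₁ - x̄₂ = 11.90
SE = √(s₁²/n₁ + s₂²/n₂) = √(13.1²/36 + 7.6²/35) = 2.5332
df = 56.46 → 56 (Welch–Satterthwaite, rounded down)
t* = 2.395

CI: 11.90 ± 2.395 · 2.5332 = 11.90 ± 6.07 = (5.83, 17.97)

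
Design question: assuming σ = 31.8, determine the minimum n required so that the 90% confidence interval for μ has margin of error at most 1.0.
n ≥ 2737

For margin E ≤ 1.0:
n ≥ (z* · σ / E)²
n ≥ (1.645 · 31.8 / 1.0)²
n ≥ 2736.44

Minimum n = 2737 (rounding up)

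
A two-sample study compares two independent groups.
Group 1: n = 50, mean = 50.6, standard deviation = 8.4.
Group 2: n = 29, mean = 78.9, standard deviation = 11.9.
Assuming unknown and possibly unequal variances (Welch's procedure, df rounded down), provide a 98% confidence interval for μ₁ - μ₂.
(-34.36, -22.24)

Difference: x̄₁ - x̄₂ = -28.30
SE = √(s₁²/n₁ + s₂²/n₂) = √(8.4²/50 + 11.9²/29) = 2.5088
df = 44.40 → 44 (Welch–Satterthwaite, rounded down)
t* = 2.414

CI: -28.30 ± 2.414 · 2.5088 = -28.30 ± 6.06 = (-34.36, -22.24)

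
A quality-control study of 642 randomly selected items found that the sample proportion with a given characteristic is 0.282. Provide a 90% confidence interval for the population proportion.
(0.253, 0.311)

Proportion CI:
SE = √(p̂(1-p̂)/n) = √(0.282 · 0.718 / 642) = 0.01776

z* = 1.645
Margin = z* · SE = 1.645 · 0.01776 = 0.0292

CI: 0.282 ± 0.0292 = (0.253, 0.311)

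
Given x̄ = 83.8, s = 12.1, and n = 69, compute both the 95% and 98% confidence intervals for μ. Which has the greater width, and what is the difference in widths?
98% CI is wider by 1.13

df = 68
95% CI: t* = 1.995, (80.89, 86.71), width = 2 · t* · s/√n = 5.81
98% CI: t* = 2.382, (80.33, 87.27), width = 2 · t* · s/√n = 6.94

The 98% CI is wider by 6.94 - 5.81 = 1.13.
Higher confidence requires a wider interval.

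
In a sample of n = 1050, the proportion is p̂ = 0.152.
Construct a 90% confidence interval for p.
(0.134, 0.170)

Proportion CI:
SE = √(p̂(1-p̂)/n) = √(0.152 · 0.848 / 1050) = 0.01108

z* = 1.645
Margin = z* · SE = 1.645 · 0.01108 = 0.0182

CI: 0.152 ± 0.0182 = (0.134, 0.170)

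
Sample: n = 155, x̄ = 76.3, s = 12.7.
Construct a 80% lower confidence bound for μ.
μ ≥ 75.44

Lower bound (one-sided):
t* = 0.844 (one-sided for 80%)
Lower bound = x̄ - t* · s/√n = 76.3 - 0.844 · 12.7/√155 = 75.44

We are 80% confident that μ ≥ 75.44.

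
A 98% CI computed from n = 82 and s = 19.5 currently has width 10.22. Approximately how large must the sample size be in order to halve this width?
n ≈ 328

CI width ∝ 1/√n
To reduce width by factor 2, need √n to grow by 2 → need 2² = 4 times as many samples.

Current: n = 82, width = 10.22
New: n = 328, width ≈ 5.03

Width reduced by factor of 10.22/5.03 = 2.03.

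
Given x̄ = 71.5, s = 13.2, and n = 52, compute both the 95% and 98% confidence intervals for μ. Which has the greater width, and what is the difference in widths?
98% CI is wider by 1.44

df = 51
95% CI: t* = 2.008, (67.82, 75.18), width = 2 · t* · s/√n = 7.35
98% CI: t* = 2.402, (67.10, 75.90), width = 2 · t* · s/√n = 8.79

The 98% CI is wider by 8.79 - 7.35 = 1.44.
Higher confidence requires a wider interval.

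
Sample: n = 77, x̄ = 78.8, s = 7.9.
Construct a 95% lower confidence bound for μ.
μ ≥ 77.30

Lower bound (one-sided):
t* = 1.665 (one-sided for 95%)
Lower bound = x̄ - t* · s/√n = 78.8 - 1.665 · 7.9/√77 = 77.30

We are 95% confident that μ ≥ 77.30.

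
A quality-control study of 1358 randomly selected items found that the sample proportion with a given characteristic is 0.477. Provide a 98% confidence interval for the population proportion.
(0.445, 0.509)

Proportion CI:
SE = √(p̂(1-p̂)/n) = √(0.477 · 0.523 / 1358) = 0.01355

z* = 2.326
Margin = z* · SE = 2.326 · 0.01355 = 0.0315

CI: 0.477 ± 0.0315 = (0.445, 0.509)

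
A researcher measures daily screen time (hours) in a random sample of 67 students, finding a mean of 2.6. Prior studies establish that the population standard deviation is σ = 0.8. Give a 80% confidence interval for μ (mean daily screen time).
(2.47, 2.73)

z-interval (σ known):
z* = 1.282 for 80% confidence

Margin of error = z* · σ/√n = 1.282 · 0.8/√67 = 0.13

CI: (2.6 - 0.13, 2.6 + 0.13) = (2.47, 2.73)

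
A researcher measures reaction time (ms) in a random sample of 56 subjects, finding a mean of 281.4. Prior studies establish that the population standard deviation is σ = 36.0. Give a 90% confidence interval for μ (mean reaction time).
(273.49, 289.31)

z-interval (σ known):
z* = 1.645 for 90% confidence

Margin of error = z* · σ/√n = 1.645 · 36.0/√56 = 7.91

CI: (281.4 - 7.91, 281.4 + 7.91) = (273.49, 289.31)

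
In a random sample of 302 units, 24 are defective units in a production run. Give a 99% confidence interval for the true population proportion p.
(0.039, 0.120)

Proportion CI:
p̂ = 24/302 = 0.07947
SE = √(p̂(1-p̂)/n) = √(0.07947 · 0.92053 / 302) = 0.01556

z* = 2.576
Margin = z* · SE = 2.576 · 0.01556 = 0.0401

CI: 0.07947 ± 0.0401 = (0.039, 0.120)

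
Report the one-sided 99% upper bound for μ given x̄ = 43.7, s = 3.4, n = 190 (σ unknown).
μ ≤ 44.28

Upper bound (one-sided):
t* = 2.346 (one-sided for 99%)
Upper bound = x̄ + t* · s/√n = 43.7 + 2.346 · 3.4/√190 = 44.28

We are 99% confident that μ ≤ 44.28.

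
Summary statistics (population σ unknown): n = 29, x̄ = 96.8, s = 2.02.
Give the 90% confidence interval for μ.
(96.16, 97.44)

t-interval (σ unknown):
df = n - 1 = 28
t* = 1.701 for 90% confidence

Margin of error = t* · s/√n = 1.701 · 2.02/√29 = 0.64

CI: (96.16, 97.44)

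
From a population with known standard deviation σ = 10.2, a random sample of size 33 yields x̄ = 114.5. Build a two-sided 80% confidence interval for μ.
(112.22, 116.78)

z-interval (σ known):
z* = 1.282 for 80% confidence

Margin of error = z* · σ/√n = 1.282 · 10.2/√33 = 2.28

CI: (114.5 - 2.28, 114.5 + 2.28) = (112.22, 116.78)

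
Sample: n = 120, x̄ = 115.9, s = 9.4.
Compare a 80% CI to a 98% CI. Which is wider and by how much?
98% CI is wider by 1.84

df = 119
80% CI: t* = 1.289, (114.79, 117.01), width = 2 · t* · s/√n = 2.21
98% CI: t* = 2.358, (113.88, 117.92), width = 2 · t* · s/√n = 4.05

The 98% CI is wider by 4.05 - 2.21 = 1.84.
Higher confidence requires a wider interval.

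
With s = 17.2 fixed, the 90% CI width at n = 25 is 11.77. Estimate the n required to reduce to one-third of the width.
n ≈ 225

CI width ∝ 1/√n
To reduce width by factor 3, need √n to grow by 3 → need 3² = 9 times as many samples.

Current: n = 25, width = 11.77
New: n = 225, width ≈ 3.79

Width reduced by factor of 11.77/3.79 = 3.11.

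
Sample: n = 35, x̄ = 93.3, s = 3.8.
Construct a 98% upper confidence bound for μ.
μ ≤ 94.67

Upper bound (one-sided):
t* = 2.136 (one-sided for 98%)
Upper bound = x̄ + t* · s/√n = 93.3 + 2.136 · 3.8/√35 = 94.67

We are 98% confident that μ ≤ 94.67.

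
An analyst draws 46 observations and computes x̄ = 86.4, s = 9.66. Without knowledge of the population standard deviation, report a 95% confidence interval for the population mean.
(83.53, 89.27)

t-interval (σ unknown):
df = n - 1 = 45
t* = 2.014 for 95% confidence

Margin of error = t* · s/√n = 2.014 · 9.66/√46 = 2.87

CI: (83.53, 89.27)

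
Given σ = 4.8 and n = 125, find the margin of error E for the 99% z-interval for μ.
Margin of error = 1.11

Margin of error = z* · σ/√n
= 2.576 · 4.8/√125
= 2.576 · 4.8/11.1803
= 1.11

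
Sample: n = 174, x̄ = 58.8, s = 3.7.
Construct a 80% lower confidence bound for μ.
μ ≥ 58.56

Lower bound (one-sided):
t* = 0.844 (one-sided for 80%)
Lower bound = x̄ - t* · s/√n = 58.8 - 0.844 · 3.7/√174 = 58.56

We are 80% confident that μ ≥ 58.56.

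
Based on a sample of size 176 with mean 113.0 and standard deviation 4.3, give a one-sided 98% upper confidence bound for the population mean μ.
μ ≤ 113.67

Upper bound (one-sided):
t* = 2.069 (one-sided for 98%)
Upper bound = x̄ + t* · s/√n = 113.0 + 2.069 · 4.3/√176 = 113.67

We are 98% confident that μ ≤ 113.67.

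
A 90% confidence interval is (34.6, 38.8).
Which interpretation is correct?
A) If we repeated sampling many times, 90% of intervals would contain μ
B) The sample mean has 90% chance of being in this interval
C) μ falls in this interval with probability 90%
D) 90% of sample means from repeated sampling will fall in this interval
A

A) Correct — this is the frequentist long-run coverage interpretation.
B) Wrong — x̄ is observed and sits in the interval by construction.
C) Wrong — μ is fixed; the randomness lives in the interval, not in μ.
D) Wrong — coverage applies to intervals containing μ, not to future x̄ values.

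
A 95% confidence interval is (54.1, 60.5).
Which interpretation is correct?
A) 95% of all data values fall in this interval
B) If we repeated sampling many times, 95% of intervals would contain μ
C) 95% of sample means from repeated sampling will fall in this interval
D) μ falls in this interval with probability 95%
B

A) Wrong — a CI is about the parameter μ, not individual data values.
B) Correct — this is the frequentist long-run coverage interpretation.
C) Wrong — coverage applies to intervals containing μ, not to future x̄ values.
D) Wrong — μ is fixed; the randomness lives in the interval, not in μ.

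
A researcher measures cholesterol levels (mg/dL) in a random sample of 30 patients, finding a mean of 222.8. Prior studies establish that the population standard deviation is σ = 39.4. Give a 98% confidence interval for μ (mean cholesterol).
(206.07, 239.53)

z-interval (σ known):
z* = 2.326 for 98% confidence

Margin of error = z* · σ/√n = 2.326 · 39.4/√30 = 16.73

CI: (222.8 - 16.73, 222.8 + 16.73) = (206.07, 239.53)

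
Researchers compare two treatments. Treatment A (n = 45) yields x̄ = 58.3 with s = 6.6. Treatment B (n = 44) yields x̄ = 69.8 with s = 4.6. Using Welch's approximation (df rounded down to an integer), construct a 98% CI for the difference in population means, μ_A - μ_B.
(-14.36, -8.64)

Difference: x̄₁ - x̄₂ = -11.50
SE = √(s₁²/n₁ + s₂²/n₂) = √(6.6²/45 + 4.6²/44) = 1.2037
df = 78.70 → 78 (Welch–Satterthwaite, rounded down)
t* = 2.375

CI: -11.50 ± 2.375 · 1.2037 = -11.50 ± 2.86 = (-14.36, -8.64)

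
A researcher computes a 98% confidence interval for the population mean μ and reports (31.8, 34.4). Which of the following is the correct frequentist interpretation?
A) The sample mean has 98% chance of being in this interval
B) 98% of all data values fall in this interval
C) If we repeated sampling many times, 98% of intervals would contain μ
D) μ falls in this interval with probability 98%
C

A) Wrong — x̄ is observed and sits in the interval by construction.
B) Wrong — a CI is about the parameter μ, not individual data values.
C) Correct — this is the frequentist long-run coverage interpretation.
D) Wrong — μ is fixed; the randomness lives in the interval, not in μ.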